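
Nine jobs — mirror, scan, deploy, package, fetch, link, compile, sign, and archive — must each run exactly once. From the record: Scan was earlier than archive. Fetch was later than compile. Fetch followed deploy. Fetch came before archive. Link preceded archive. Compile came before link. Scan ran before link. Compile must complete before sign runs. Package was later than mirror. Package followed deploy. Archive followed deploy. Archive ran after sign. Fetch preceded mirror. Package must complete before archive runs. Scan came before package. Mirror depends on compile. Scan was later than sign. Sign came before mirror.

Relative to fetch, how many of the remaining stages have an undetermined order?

3

Forced before fetch: compile and deploy; forced after fetch: archive, mirror, and package.
That leaves link, scan, and sign with no forced order relative to fetch — 3.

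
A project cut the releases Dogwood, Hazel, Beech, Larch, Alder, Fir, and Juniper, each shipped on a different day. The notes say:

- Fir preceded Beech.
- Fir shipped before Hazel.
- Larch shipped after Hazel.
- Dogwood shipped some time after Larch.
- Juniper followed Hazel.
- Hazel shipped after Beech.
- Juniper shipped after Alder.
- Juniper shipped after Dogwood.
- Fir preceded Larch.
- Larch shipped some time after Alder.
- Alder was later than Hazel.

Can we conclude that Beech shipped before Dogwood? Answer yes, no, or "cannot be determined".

Chain the constraints: Beech → Hazel → Larch → Dogwood. Each link is directly stated, so Beech comes before Dogwood.

yes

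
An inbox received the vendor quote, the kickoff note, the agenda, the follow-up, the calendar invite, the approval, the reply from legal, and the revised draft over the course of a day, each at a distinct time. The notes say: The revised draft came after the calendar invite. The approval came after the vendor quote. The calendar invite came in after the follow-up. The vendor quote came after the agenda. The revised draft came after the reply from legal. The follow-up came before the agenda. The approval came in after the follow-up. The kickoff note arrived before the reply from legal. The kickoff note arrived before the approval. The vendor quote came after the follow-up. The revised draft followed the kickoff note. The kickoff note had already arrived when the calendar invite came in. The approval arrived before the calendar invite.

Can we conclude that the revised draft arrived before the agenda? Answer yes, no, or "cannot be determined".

no

Tracing the constraints gives the agenda → the vendor quote → the approval → the calendar invite → the revised draft, so the agenda must come before the revised draft.
That means the revised draft cannot be before the agenda.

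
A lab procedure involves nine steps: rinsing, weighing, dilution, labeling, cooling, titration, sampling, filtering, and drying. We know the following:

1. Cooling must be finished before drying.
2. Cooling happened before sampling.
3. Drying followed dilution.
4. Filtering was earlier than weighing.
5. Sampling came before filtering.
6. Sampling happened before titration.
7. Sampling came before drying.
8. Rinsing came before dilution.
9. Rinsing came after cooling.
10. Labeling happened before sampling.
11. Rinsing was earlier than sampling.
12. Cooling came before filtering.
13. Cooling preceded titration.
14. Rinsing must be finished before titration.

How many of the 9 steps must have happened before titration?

4

Directly stated before titration: cooling, rinsing, and sampling.
Labeling reaches titration via labeling → sampling → titration.
No chain forces dilution (or any of the others) ahead of titration.
That's cooling, labeling, rinsing, and sampling — 4 in all.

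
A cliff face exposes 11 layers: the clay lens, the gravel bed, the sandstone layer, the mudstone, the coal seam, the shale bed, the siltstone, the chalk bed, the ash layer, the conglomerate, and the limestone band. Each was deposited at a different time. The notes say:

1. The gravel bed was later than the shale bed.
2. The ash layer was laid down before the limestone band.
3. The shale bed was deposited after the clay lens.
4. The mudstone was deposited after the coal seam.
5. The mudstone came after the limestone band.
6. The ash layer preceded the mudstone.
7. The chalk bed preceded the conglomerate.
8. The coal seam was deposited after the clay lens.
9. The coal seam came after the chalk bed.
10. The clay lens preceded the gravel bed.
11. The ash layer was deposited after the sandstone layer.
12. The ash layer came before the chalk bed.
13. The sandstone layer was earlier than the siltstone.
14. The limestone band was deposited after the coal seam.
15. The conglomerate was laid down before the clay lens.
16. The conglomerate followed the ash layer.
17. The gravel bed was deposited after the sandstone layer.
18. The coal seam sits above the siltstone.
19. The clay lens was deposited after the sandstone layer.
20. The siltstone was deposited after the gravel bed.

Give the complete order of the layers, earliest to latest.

the sandstone layer, the ash layer, the chalk bed, the conglomerate, the clay lens, the shale bed, the gravel bed, the siltstone, the coal seam, the limestone band, the mudstone

The constraints fix every adjacent pair, so only one ordering works:
the sandstone layer → the ash layer → the chalk bed → the conglomerate → the clay lens → the shale bed → the gravel bed → the siltstone → the coal seam → the limestone band → the mudstone.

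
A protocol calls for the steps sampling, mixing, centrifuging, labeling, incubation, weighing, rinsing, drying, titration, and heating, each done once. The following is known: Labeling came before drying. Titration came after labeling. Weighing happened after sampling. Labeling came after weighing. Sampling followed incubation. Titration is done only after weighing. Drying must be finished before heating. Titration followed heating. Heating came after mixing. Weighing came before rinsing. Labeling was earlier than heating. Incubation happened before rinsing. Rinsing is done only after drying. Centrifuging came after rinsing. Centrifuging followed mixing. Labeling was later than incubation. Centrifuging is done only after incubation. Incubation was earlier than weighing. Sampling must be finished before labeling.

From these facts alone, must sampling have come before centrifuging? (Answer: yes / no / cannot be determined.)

yes

Chain the constraints: sampling → weighing → rinsing → centrifuging. Each link is directly stated, so sampling comes before centrifuging.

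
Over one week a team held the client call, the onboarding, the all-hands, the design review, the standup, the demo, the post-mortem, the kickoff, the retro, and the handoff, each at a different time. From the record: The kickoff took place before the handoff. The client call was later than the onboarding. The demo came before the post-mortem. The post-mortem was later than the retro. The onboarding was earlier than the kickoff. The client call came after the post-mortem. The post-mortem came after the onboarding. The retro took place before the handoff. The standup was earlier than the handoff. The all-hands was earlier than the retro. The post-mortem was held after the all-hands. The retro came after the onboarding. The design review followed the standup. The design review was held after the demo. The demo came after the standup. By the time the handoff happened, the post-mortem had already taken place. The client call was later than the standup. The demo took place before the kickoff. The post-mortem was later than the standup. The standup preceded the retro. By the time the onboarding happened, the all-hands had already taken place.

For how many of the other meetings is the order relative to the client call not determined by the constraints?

Forced before the client call: the all-hands, the demo, the onboarding, the post-mortem, the retro, and the standup.
That leaves the design review, the handoff, and the kickoff with no forced order relative to the client call — 3.

3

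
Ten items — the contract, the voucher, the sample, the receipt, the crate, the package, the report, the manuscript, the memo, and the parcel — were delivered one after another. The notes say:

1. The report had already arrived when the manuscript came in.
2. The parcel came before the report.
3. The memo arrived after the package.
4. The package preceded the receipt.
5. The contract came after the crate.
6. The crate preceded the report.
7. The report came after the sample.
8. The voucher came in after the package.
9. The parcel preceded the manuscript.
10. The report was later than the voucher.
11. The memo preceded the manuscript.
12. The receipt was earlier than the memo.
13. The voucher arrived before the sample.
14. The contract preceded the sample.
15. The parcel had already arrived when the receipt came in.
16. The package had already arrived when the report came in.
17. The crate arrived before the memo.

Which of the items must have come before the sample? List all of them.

Directly stated before the sample: the contract and the voucher.
The crate reaches the sample via the crate → the contract → the sample.
The package reaches the sample via the package → the voucher → the sample.

the contract, the crate, the package, the voucher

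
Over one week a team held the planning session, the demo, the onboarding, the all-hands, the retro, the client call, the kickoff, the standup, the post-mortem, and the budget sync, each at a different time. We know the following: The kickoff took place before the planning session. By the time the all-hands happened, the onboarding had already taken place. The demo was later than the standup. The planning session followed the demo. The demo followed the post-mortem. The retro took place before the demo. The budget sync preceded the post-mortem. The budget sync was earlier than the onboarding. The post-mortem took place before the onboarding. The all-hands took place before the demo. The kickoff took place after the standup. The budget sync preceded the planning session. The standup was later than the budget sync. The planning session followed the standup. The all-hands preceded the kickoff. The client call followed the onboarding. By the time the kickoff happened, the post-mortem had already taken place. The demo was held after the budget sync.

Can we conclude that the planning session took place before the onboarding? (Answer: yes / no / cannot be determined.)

no

Tracing the constraints gives the onboarding → the all-hands → the demo → the planning session, so the onboarding must come before the planning session.
That means the planning session cannot be before the onboarding.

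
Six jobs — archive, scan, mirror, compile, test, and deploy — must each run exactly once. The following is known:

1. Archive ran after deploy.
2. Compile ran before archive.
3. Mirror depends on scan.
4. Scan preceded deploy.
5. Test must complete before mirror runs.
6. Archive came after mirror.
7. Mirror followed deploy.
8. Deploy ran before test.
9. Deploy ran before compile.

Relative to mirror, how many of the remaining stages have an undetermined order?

Forced before mirror: deploy, scan, and test; forced after mirror: archive.
That leaves compile with no forced order relative to mirror — 1.

1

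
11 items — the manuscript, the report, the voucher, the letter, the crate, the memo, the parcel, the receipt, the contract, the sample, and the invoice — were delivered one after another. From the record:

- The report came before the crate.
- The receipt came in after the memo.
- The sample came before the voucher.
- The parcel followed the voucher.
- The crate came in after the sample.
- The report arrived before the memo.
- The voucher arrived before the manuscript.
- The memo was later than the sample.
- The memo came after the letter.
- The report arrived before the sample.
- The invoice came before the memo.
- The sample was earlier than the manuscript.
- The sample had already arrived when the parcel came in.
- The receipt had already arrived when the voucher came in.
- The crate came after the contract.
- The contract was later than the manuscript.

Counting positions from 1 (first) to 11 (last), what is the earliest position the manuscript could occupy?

The invoice, the letter, the memo, the receipt, the report, the sample, and the voucher must all come before the manuscript — 7 forced predecessors.
Nothing else is forced ahead of the manuscript, so its earliest slot is position 7 + 1 = 8.

8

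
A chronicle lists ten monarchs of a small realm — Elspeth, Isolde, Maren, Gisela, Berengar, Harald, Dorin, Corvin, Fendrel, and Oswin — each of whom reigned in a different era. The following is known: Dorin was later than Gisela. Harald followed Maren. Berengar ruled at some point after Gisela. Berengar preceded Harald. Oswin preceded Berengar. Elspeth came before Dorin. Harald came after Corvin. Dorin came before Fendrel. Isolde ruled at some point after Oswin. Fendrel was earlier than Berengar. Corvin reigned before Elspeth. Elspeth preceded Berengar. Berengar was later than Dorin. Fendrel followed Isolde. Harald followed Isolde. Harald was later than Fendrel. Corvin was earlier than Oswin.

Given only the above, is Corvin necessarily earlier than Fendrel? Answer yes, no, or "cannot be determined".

Chain the constraints: Corvin → Elspeth → Dorin → Fendrel. Each link is directly stated, so Corvin comes before Fendrel.

yes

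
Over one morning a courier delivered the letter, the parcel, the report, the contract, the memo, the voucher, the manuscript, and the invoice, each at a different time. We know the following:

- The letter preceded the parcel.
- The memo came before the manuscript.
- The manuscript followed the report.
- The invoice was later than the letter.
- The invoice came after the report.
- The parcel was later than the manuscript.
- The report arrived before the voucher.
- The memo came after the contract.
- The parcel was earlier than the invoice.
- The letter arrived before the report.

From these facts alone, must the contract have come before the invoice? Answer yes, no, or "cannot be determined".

yes

Chain the constraints: the contract → the memo → the manuscript → the parcel → the invoice. Each link is directly stated, so the contract comes before the invoice.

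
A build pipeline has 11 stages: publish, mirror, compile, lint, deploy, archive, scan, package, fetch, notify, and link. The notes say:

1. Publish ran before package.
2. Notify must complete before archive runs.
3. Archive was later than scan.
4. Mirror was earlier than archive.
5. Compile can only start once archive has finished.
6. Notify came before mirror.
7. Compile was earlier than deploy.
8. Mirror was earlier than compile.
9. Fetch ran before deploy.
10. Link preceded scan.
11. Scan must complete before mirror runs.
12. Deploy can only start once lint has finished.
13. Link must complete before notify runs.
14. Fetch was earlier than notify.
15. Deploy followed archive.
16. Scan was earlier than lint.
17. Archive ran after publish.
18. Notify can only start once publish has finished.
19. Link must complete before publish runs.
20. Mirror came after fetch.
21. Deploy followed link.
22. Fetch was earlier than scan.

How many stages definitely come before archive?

Directly stated before archive: mirror, notify, publish, and scan.
Fetch reaches archive via fetch → mirror → archive.
Link reaches archive via link → scan → archive.
No chain forces package (or any of the others) ahead of archive.
That's fetch, link, mirror, notify, publish, and scan — 6 in all.

6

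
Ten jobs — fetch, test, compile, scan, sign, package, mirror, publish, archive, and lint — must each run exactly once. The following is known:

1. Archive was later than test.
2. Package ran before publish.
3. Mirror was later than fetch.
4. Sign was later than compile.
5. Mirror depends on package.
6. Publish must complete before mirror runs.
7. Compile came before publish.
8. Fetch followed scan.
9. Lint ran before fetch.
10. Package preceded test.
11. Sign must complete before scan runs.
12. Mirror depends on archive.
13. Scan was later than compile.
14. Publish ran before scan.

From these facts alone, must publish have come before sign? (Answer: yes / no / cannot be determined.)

cannot be determined

No chain of stated constraints runs from publish to sign, and none runs from sign to publish either.
So the relative order of publish and sign is not fixed by the given facts.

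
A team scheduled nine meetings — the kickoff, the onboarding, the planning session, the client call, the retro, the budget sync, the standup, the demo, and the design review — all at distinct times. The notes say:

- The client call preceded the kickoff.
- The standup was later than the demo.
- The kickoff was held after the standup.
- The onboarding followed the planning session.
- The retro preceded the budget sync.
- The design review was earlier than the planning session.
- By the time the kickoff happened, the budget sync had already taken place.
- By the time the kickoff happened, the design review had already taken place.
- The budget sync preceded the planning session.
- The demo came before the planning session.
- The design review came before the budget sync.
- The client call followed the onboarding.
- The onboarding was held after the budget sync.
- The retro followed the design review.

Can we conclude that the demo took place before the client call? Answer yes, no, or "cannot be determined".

yes

Chain the constraints: the demo → the planning session → the onboarding → the client call. Each link is directly stated, so the demo comes before the client call.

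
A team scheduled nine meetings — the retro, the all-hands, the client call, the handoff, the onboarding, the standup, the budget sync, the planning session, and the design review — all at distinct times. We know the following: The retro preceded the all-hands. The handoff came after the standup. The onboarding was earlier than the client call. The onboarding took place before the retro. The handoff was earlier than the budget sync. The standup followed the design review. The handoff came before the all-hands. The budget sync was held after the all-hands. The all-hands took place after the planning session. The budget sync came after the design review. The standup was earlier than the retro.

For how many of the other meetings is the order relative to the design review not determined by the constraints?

Forced after the design review: the all-hands, the budget sync, the handoff, the retro, and the standup.
That leaves the client call, the onboarding, and the planning session with no forced order relative to the design review — 3.

3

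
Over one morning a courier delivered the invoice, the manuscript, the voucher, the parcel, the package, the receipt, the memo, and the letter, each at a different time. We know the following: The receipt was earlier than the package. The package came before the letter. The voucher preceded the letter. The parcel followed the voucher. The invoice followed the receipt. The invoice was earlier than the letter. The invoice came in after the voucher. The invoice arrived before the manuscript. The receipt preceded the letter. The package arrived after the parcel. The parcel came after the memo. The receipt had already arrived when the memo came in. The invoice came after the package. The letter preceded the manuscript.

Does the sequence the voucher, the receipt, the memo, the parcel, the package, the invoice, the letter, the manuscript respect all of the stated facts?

yes

Check each stated constraint against the proposed order — e.g. the voucher is ahead of the invoice; the voucher is ahead of the letter. Every pair is in the required order; nothing is violated.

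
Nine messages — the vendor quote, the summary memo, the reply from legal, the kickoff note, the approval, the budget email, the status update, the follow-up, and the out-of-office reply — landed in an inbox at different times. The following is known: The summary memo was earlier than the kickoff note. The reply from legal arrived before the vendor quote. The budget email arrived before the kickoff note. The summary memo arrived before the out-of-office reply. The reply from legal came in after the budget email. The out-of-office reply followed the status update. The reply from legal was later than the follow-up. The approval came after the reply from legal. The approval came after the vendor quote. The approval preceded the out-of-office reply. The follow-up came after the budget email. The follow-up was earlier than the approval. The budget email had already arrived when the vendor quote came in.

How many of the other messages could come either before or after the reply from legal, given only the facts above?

Forced before the reply from legal: the budget email and the follow-up; forced after the reply from legal: the approval, the out-of-office reply, and the vendor quote.
That leaves the kickoff note, the status update, and the summary memo with no forced order relative to the reply from legal — 3.

3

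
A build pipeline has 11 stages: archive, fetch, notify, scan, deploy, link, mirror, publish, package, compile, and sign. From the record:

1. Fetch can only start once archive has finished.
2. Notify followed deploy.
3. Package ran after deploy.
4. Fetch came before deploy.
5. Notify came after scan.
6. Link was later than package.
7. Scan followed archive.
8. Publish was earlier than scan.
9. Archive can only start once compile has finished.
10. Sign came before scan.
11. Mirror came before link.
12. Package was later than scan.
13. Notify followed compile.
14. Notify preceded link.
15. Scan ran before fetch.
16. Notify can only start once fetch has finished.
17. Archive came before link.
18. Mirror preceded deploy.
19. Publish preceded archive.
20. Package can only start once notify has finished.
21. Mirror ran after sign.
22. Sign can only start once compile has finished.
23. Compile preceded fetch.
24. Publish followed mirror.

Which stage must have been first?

compile

Compile has a chain of constraints placing it before every other stage, so compile must be first.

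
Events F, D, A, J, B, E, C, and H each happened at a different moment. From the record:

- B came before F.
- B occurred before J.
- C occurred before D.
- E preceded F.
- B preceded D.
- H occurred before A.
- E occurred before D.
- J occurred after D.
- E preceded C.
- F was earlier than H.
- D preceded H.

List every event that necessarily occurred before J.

B, C, D, E

Directly stated before J: B and D.
C reaches J via C → D → J.
E reaches J via E → D → J.
No chain forces H (or any of the others) ahead of J.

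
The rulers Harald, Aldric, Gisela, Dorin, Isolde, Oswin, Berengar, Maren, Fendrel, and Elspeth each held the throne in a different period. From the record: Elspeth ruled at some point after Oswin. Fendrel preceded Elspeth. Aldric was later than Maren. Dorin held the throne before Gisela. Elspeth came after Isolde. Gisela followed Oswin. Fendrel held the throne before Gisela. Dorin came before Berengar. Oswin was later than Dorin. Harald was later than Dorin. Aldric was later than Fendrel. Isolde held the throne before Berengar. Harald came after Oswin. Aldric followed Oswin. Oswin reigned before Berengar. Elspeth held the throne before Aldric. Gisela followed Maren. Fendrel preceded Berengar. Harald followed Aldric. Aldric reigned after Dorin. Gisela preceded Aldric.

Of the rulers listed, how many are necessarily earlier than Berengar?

Directly stated before Berengar: Dorin, Fendrel, Isolde, and Oswin.
No chain forces Aldric (or any of the others) ahead of Berengar.
That's Dorin, Fendrel, Isolde, and Oswin — 4 in all.

4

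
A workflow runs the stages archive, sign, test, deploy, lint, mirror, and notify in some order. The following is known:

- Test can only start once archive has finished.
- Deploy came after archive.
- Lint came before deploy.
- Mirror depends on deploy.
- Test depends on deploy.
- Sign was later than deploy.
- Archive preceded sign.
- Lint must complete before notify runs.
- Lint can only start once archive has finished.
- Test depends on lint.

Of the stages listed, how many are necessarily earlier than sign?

Directly stated before sign: archive and deploy.
Lint reaches sign via lint → deploy → sign.
No chain forces test (or any of the others) ahead of sign.
That's archive, deploy, and lint — 3 in all.

3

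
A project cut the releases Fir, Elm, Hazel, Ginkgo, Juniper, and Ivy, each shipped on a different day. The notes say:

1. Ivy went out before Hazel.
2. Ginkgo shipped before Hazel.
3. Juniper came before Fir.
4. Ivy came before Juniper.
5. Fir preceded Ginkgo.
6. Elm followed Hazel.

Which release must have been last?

Every other release has a chain of constraints placing it before Elm, so Elm is last.

Elm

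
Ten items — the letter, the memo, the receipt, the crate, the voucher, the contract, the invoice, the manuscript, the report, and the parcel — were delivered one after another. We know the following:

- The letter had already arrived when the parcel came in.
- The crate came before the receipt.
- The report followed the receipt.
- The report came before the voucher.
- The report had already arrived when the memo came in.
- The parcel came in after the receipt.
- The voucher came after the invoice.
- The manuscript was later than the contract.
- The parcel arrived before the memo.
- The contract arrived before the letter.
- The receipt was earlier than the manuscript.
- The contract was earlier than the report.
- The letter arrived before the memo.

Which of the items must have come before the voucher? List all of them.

Directly stated before the voucher: the invoice and the report.
The contract reaches the voucher via the contract → the report → the voucher.
The crate reaches the voucher via the crate → the receipt → the report → the voucher.
The receipt reaches the voucher via the receipt → the report → the voucher.

the contract, the crate, the invoice, the receipt, the report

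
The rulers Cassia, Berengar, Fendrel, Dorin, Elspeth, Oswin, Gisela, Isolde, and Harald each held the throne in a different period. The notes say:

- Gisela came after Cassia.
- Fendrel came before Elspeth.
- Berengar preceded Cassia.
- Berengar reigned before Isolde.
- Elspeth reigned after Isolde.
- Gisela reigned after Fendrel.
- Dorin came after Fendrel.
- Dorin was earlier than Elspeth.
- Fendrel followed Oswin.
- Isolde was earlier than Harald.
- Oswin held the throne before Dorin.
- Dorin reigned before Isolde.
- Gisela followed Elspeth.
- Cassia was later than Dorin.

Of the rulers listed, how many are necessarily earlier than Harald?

5

Directly stated before Harald: Isolde.
Berengar reaches Harald via Berengar → Isolde → Harald.
Dorin reaches Harald via Dorin → Isolde → Harald.
Fendrel reaches Harald via Fendrel → Dorin → Isolde → Harald.
Likewise Oswin reaches Harald by chaining the stated constraints.
That's Berengar, Dorin, Fendrel, Isolde, and Oswin — 5 in all.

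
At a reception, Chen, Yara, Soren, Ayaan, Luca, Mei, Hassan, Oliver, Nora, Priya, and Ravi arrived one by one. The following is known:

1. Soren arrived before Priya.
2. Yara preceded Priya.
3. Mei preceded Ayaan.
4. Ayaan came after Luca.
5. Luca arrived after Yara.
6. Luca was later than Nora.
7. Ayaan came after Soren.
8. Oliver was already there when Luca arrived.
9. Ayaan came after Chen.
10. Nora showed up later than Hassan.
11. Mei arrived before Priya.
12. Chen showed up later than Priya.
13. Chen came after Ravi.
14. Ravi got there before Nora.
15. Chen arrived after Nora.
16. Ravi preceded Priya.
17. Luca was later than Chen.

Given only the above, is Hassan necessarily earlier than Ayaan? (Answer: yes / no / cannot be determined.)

Chain the constraints: Hassan → Nora → Chen → Ayaan. Each link is directly stated, so Hassan comes before Ayaan.

yes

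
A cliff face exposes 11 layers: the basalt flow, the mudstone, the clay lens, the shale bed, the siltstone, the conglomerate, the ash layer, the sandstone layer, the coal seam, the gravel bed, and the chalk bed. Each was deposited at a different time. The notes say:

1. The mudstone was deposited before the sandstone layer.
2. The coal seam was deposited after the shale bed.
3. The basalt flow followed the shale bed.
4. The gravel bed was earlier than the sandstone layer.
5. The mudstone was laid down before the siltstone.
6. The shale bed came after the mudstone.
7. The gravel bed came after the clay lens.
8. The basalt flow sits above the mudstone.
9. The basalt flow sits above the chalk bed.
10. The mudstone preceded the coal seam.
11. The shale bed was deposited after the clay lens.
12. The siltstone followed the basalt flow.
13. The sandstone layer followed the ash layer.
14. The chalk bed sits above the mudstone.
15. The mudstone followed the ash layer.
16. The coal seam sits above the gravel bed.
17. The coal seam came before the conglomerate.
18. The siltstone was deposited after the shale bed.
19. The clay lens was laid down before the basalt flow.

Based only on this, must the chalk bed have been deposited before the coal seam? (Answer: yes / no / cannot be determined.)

No chain of stated constraints runs from the chalk bed to the coal seam, and none runs from the coal seam to the chalk bed either.
So the relative order of the chalk bed and the coal seam is not fixed by the given facts.

cannot be determined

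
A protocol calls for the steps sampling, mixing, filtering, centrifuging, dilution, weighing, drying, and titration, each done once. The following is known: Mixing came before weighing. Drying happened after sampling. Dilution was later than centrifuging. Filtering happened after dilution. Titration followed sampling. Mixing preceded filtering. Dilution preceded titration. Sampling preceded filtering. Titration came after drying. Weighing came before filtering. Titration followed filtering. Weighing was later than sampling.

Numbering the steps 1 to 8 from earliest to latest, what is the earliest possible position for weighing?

Mixing and sampling must both come before weighing — 2 forced predecessors.
Nothing else is forced ahead of weighing, so its earliest slot is position 2 + 1 = 3.

3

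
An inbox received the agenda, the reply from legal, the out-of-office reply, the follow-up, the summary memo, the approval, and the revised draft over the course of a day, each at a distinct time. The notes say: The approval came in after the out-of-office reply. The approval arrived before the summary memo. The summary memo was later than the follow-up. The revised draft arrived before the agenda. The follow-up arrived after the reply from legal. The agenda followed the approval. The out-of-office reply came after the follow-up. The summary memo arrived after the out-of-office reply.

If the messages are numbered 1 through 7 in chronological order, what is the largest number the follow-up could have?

3

The follow-up must come before the agenda, the approval, the out-of-office reply, and the summary memo — 4 messages forced after it.
Everything else can be placed before the follow-up in some valid order, so the follow-up can sit as late as position 7 − 4 = 3.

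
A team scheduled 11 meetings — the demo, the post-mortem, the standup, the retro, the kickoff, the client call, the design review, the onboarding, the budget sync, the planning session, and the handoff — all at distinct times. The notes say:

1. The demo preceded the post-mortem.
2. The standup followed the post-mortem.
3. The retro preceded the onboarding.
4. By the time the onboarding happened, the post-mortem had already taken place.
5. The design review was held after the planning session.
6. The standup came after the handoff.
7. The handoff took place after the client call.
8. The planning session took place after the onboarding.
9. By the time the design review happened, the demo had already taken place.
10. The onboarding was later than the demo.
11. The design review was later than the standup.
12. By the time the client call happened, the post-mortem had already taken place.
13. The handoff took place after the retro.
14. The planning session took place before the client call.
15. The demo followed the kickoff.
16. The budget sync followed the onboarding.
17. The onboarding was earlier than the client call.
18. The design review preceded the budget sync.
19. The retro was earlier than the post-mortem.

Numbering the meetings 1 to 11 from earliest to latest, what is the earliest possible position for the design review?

The client call, the demo, the handoff, the kickoff, the onboarding, the planning session, the post-mortem, the retro, and the standup must all come before the design review — 9 forced predecessors.
Nothing else is forced ahead of the design review, so its earliest slot is position 9 + 1 = 10.

10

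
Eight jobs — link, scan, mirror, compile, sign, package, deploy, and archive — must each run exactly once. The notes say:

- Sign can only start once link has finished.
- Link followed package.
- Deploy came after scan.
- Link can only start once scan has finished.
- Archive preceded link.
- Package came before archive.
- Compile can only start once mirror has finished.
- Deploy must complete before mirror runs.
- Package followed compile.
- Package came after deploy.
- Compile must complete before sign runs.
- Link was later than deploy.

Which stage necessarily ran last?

sign

Every other stage has a chain of constraints placing it before sign, so sign is last.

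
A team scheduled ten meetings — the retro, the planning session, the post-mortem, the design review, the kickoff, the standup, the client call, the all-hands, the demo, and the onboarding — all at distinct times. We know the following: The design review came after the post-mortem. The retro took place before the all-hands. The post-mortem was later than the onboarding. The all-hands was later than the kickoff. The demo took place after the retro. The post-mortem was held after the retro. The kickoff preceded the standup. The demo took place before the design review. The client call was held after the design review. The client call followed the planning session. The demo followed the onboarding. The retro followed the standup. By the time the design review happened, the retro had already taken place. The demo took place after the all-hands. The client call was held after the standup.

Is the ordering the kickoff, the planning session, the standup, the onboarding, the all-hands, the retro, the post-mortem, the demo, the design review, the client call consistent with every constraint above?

no

The constraints require the retro before the all-hands, but in the proposed sequence the all-hands appears ahead of the retro. That one violation is enough.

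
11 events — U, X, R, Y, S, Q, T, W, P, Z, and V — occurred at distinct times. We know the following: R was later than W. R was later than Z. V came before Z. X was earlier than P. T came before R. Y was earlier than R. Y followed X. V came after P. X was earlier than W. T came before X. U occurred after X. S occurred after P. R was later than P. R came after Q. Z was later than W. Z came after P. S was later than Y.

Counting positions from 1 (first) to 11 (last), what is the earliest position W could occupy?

3

T and X must both come before W — 2 forced predecessors.
Nothing else is forced ahead of W, so its earliest slot is position 2 + 1 = 3.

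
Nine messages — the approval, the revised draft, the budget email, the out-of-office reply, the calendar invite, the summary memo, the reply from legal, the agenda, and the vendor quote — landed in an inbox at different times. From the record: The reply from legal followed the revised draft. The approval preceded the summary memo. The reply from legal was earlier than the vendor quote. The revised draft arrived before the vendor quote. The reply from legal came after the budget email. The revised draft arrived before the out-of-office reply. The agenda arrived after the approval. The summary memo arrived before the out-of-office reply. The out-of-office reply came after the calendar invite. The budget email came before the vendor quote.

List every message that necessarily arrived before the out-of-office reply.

Directly stated before the out-of-office reply: the calendar invite, the revised draft, and the summary memo.
The approval reaches the out-of-office reply via the approval → the summary memo → the out-of-office reply.
No chain forces the reply from legal (or any of the others) ahead of the out-of-office reply.

the approval, the calendar invite, the revised draft, the summary memo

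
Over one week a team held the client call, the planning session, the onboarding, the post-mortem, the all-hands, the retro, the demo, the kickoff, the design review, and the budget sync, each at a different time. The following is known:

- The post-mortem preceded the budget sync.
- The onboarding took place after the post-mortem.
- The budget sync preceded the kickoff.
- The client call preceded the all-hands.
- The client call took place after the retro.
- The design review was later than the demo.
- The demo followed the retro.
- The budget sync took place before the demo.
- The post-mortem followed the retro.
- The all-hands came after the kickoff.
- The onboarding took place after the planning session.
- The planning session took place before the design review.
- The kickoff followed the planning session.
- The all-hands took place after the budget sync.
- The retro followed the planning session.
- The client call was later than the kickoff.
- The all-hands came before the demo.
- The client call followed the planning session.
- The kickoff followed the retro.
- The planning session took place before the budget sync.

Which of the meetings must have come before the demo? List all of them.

Directly stated before the demo: the all-hands, the budget sync, and the retro.
The client call reaches the demo via the client call → the all-hands → the demo.
The kickoff reaches the demo via the kickoff → the all-hands → the demo.
The planning session reaches the demo via the planning session → the budget sync → the demo.
Likewise the post-mortem reaches the demo by chaining the stated constraints.

the all-hands, the budget sync, the client call, the kickoff, the planning session, the post-mortem, the retro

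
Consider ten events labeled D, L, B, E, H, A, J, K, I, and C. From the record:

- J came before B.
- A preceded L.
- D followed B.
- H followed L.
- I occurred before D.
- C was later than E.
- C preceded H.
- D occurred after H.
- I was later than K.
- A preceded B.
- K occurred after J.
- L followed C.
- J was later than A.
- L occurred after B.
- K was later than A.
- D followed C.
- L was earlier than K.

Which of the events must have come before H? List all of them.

Directly stated before H: C and L.
A reaches H via A → L → H.
B reaches H via B → L → H.
E reaches H via E → C → H.
Likewise J reaches H by chaining the stated constraints.
No chain forces I (or any of the others) ahead of H.

A, B, C, E, J, L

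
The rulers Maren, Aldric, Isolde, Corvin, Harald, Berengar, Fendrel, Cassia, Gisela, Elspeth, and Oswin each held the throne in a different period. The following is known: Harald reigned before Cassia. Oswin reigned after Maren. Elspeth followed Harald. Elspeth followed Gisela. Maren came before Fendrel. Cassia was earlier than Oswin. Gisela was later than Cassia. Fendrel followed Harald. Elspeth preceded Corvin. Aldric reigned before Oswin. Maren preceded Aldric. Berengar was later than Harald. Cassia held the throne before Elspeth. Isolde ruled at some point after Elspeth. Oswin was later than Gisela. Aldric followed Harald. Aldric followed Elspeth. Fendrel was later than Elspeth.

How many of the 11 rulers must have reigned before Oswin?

6

Directly stated before Oswin: Aldric, Cassia, Gisela, and Maren.
Elspeth reaches Oswin via Elspeth → Aldric → Oswin.
Harald reaches Oswin via Harald → Aldric → Oswin.
No chain forces Corvin (or any of the others) ahead of Oswin.
That's Aldric, Cassia, Elspeth, Gisela, Harald, and Maren — 6 in all.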